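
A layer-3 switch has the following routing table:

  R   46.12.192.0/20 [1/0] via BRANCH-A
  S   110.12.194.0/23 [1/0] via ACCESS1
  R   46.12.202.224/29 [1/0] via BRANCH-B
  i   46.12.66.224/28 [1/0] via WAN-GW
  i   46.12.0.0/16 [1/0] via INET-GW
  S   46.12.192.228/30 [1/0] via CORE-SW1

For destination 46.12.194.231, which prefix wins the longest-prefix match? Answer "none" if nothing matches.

46.12.192.0/20

Entries matching 46.12.194.231:
  46.12.0.0/16 (46.12.0.0 - 46.12.255.255)
  46.12.192.0/20 (46.12.192.0 - 46.12.207.255)
Most specific is 46.12.192.0/20.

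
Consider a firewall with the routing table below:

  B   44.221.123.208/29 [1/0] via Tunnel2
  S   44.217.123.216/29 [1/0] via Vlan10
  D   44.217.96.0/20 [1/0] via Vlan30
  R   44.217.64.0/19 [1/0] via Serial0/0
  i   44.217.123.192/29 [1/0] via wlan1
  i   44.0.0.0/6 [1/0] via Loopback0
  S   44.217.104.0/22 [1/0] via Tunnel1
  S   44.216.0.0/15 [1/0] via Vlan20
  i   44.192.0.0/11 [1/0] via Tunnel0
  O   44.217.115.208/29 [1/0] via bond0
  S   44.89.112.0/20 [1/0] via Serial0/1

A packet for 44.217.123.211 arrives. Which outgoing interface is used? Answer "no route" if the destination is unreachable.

Vlan20

Routes whose prefix contains 44.217.123.211:
  44.0.0.0/6 (44.0.0.0 - 47.255.255.255) -> Loopback0
  44.192.0.0/11 (44.192.0.0 - 44.223.255.255) -> Tunnel0
  44.216.0.0/15 (44.216.0.0 - 44.217.255.255) -> Vlan20
More-specific entries that do NOT match:
  44.221.123.208/29 (44.221.123.208 - 44.221.123.215) does not contain 44.217.123.211
  44.217.123.216/29 (44.217.123.216 - 44.217.123.223) does not contain 44.217.123.211
  44.217.123.192/29 (44.217.123.192 - 44.217.123.199) does not contain 44.217.123.211
  44.217.115.208/29 (44.217.115.208 - 44.217.115.215) does not contain 44.217.123.211
  44.217.104.0/22 (44.217.104.0 - 44.217.107.255) does not contain 44.217.123.211
  44.217.96.0/20 (44.217.96.0 - 44.217.111.255) does not contain 44.217.123.211
  44.89.112.0/20 (44.89.112.0 - 44.89.127.255) does not contain 44.217.123.211
  44.217.64.0/19 (44.217.64.0 - 44.217.95.255) does not contain 44.217.123.211
Longest matching prefix is /15 -> interface Vlan20.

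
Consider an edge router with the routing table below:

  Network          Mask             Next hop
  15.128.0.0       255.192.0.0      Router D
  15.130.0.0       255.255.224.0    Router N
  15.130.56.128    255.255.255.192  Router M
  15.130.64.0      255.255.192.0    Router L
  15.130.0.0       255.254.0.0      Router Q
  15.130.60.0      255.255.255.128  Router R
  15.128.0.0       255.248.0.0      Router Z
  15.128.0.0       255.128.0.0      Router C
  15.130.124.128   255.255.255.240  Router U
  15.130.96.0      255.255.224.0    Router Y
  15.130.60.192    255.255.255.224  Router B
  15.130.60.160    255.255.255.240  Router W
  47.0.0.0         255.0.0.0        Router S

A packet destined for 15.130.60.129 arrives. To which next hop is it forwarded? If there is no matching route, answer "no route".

Routes whose prefix contains 15.130.60.129:
  15.128.0.0/9 (15.128.0.0 - 15.255.255.255) -> Router C
  15.128.0.0/10 (15.128.0.0 - 15.191.255.255) -> Router D
  15.128.0.0/13 (15.128.0.0 - 15.135.255.255) -> Router Z
  15.130.0.0/15 (15.130.0.0 - 15.131.255.255) -> Router Q
More-specific entries that do NOT match:
  15.130.124.128/28 (15.130.124.128 - 15.130.124.143) does not contain 15.130.60.129
  15.130.60.160/28 (15.130.60.160 - 15.130.60.175) does not contain 15.130.60.129
  15.130.60.192/27 (15.130.60.192 - 15.130.60.223) does not contain 15.130.60.129
  15.130.56.128/26 (15.130.56.128 - 15.130.56.191) does not contain 15.130.60.129
  15.130.60.0/25 (15.130.60.0 - 15.130.60.127) does not contain 15.130.60.129
  15.130.0.0/19 (15.130.0.0 - 15.130.31.255) does not contain 15.130.60.129
  15.130.96.0/19 (15.130.96.0 - 15.130.127.255) does not contain 15.130.60.129
  15.130.64.0/18 (15.130.64.0 - 15.130.127.255) does not contain 15.130.60.129
Longest matching prefix is /15 -> next hop Router Q.

Router Q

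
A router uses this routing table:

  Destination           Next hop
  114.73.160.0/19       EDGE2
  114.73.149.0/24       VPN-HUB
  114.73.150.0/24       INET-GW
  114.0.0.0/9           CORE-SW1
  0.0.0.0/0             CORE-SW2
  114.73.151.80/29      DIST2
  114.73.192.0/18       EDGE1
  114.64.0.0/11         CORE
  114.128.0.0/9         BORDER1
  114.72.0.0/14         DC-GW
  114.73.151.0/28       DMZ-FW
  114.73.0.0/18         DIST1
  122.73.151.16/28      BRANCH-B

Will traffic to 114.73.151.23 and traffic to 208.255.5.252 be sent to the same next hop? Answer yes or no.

no

114.73.151.23: longest match 114.72.0.0/14 -> DC-GW
208.255.5.252: longest match 0.0.0.0/0 -> CORE-SW2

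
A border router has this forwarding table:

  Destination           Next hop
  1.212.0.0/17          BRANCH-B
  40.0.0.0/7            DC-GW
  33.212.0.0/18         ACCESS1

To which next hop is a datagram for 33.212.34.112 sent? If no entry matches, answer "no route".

Routes whose prefix contains 33.212.34.112:
  33.212.0.0/18 (33.212.0.0 - 33.212.63.255) -> ACCESS1
Longest matching prefix is /18 -> next hop ACCESS1.

ACCESS1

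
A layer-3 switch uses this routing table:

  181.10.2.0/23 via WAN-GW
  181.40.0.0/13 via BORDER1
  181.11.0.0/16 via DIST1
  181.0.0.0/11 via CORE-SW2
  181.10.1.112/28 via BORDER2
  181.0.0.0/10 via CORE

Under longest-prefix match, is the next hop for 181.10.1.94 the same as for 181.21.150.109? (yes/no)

yes

181.10.1.94: longest match 181.0.0.0/11 -> CORE-SW2
181.21.150.109: longest match 181.0.0.0/11 -> CORE-SW2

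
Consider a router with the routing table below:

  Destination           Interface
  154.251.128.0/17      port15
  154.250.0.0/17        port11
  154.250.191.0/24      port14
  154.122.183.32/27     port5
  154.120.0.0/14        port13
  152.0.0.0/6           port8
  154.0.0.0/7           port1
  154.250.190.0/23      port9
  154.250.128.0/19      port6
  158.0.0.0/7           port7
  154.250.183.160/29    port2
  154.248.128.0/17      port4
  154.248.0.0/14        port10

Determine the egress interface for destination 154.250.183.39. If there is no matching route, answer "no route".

Routes whose prefix contains 154.250.183.39:
  152.0.0.0/6 (152.0.0.0 - 155.255.255.255) -> port8
  154.0.0.0/7 (154.0.0.0 - 155.255.255.255) -> port1
  154.248.0.0/14 (154.248.0.0 - 154.251.255.255) -> port10
More-specific entries that do NOT match:
  154.250.183.160/29 (154.250.183.160 - 154.250.183.167) does not contain 154.250.183.39
  154.122.183.32/27 (154.122.183.32 - 154.122.183.63) does not contain 154.250.183.39
  154.250.191.0/24 (154.250.191.0 - 154.250.191.255) does not contain 154.250.183.39
  154.250.190.0/23 (154.250.190.0 - 154.250.191.255) does not contain 154.250.183.39
  154.250.128.0/19 (154.250.128.0 - 154.250.159.255) does not contain 154.250.183.39
  154.251.128.0/17 (154.251.128.0 - 154.251.255.255) does not contain 154.250.183.39
  154.250.0.0/17 (154.250.0.0 - 154.250.127.255) does not contain 154.250.183.39
  154.248.128.0/17 (154.248.128.0 - 154.248.255.255) does not contain 154.250.183.39
Longest matching prefix is /14 -> interface port10.

port10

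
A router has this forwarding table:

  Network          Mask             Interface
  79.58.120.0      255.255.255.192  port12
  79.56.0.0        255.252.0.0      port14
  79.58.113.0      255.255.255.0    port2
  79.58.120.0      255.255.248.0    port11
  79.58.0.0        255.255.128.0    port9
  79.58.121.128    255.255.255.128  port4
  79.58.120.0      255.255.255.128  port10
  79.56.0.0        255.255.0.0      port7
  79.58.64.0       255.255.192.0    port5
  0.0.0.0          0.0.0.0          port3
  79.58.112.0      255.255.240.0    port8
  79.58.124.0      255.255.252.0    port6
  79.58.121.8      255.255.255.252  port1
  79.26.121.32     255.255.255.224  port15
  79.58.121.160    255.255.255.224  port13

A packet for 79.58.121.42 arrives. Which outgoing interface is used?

port11

Routes whose prefix contains 79.58.121.42:
  0.0.0.0/0 (default, matches everything) -> port3
  79.56.0.0/14 (79.56.0.0 - 79.59.255.255) -> port14
  79.58.0.0/17 (79.58.0.0 - 79.58.127.255) -> port9
  79.58.64.0/18 (79.58.64.0 - 79.58.127.255) -> port5
  79.58.112.0/20 (79.58.112.0 - 79.58.127.255) -> port8
  79.58.120.0/21 (79.58.120.0 - 79.58.127.255) -> port11
More-specific entries that do NOT match:
  79.58.121.8/30 (79.58.121.8 - 79.58.121.11) does not contain 79.58.121.42
  79.26.121.32/27 (79.26.121.32 - 79.26.121.63) does not contain 79.58.121.42
  79.58.121.160/27 (79.58.121.160 - 79.58.121.191) does not contain 79.58.121.42
  79.58.120.0/26 (79.58.120.0 - 79.58.120.63) does not contain 79.58.121.42
  79.58.121.128/25 (79.58.121.128 - 79.58.121.255) does not contain 79.58.121.42
  79.58.120.0/25 (79.58.120.0 - 79.58.120.127) does not contain 79.58.121.42
  79.58.113.0/24 (79.58.113.0 - 79.58.113.255) does not contain 79.58.121.42
  79.58.124.0/22 (79.58.124.0 - 79.58.127.255) does not contain 79.58.121.42
Longest matching prefix is /21 -> interface port11.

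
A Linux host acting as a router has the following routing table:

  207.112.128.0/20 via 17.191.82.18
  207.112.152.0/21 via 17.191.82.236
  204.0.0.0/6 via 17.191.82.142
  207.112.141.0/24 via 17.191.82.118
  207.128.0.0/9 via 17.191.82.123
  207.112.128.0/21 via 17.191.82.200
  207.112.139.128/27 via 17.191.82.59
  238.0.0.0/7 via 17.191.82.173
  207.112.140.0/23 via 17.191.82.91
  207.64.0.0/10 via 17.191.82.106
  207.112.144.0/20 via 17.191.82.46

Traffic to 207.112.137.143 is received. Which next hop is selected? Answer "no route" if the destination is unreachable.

Routes whose prefix contains 207.112.137.143:
  204.0.0.0/6 (204.0.0.0 - 207.255.255.255) -> 17.191.82.142
  207.64.0.0/10 (207.64.0.0 - 207.127.255.255) -> 17.191.82.106
  207.112.128.0/20 (207.112.128.0 - 207.112.143.255) -> 17.191.82.18
More-specific entries that do NOT match:
  207.112.139.128/27 (207.112.139.128 - 207.112.139.159) does not contain 207.112.137.143
  207.112.141.0/24 (207.112.141.0 - 207.112.141.255) does not contain 207.112.137.143
  207.112.140.0/23 (207.112.140.0 - 207.112.141.255) does not contain 207.112.137.143
  207.112.152.0/21 (207.112.152.0 - 207.112.159.255) does not contain 207.112.137.143
  207.112.128.0/21 (207.112.128.0 - 207.112.135.255) does not contain 207.112.137.143
Longest matching prefix is /20 -> next hop 17.191.82.18.

17.191.82.18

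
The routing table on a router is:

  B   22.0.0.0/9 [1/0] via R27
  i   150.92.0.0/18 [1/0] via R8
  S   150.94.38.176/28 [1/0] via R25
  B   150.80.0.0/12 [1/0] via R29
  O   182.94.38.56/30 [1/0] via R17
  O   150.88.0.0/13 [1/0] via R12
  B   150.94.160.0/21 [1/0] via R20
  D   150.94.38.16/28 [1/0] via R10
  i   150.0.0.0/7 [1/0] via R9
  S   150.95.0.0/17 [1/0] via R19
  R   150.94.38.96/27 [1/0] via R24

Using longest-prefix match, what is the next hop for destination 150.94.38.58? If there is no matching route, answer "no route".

R12

Routes whose prefix contains 150.94.38.58:
  150.0.0.0/7 (150.0.0.0 - 151.255.255.255) -> R9
  150.80.0.0/12 (150.80.0.0 - 150.95.255.255) -> R29
  150.88.0.0/13 (150.88.0.0 - 150.95.255.255) -> R12
More-specific entries that do NOT match:
  182.94.38.56/30 (182.94.38.56 - 182.94.38.59) does not contain 150.94.38.58
  150.94.38.176/28 (150.94.38.176 - 150.94.38.191) does not contain 150.94.38.58
  150.94.38.16/28 (150.94.38.16 - 150.94.38.31) does not contain 150.94.38.58
  150.94.38.96/27 (150.94.38.96 - 150.94.38.127) does not contain 150.94.38.58
  150.94.160.0/21 (150.94.160.0 - 150.94.167.255) does not contain 150.94.38.58
  150.92.0.0/18 (150.92.0.0 - 150.92.63.255) does not contain 150.94.38.58
  150.95.0.0/17 (150.95.0.0 - 150.95.127.255) does not contain 150.94.38.58
Longest matching prefix is /13 -> next hop R12.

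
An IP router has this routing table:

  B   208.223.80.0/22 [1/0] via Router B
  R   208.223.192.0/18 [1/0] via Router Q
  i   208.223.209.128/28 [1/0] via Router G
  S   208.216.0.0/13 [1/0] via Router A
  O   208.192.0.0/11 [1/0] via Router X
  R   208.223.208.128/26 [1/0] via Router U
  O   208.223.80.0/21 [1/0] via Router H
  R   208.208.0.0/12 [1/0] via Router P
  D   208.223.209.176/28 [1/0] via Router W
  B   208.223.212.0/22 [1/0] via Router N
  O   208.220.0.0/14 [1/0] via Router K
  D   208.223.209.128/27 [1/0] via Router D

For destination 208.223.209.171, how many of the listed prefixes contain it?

5

Prefixes containing 208.223.209.171:
  208.192.0.0/11 (208.192.0.0 - 208.223.255.255)
  208.208.0.0/12 (208.208.0.0 - 208.223.255.255)
  208.216.0.0/13 (208.216.0.0 - 208.223.255.255)
  208.220.0.0/14 (208.220.0.0 - 208.223.255.255)
  208.223.192.0/18 (208.223.192.0 - 208.223.255.255)
Total matching entries: 5.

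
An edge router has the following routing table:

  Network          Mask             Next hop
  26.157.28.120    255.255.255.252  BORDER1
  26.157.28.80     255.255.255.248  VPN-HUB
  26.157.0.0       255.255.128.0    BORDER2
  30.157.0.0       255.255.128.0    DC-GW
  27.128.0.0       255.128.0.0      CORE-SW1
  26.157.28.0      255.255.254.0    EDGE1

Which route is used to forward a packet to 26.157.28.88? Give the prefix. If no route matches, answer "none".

Entries matching 26.157.28.88:
  26.157.0.0/17 (26.157.0.0 - 26.157.127.255)
  26.157.28.0/23 (26.157.28.0 - 26.157.29.255)
Most specific is 26.157.28.0/23.

26.157.28.0/23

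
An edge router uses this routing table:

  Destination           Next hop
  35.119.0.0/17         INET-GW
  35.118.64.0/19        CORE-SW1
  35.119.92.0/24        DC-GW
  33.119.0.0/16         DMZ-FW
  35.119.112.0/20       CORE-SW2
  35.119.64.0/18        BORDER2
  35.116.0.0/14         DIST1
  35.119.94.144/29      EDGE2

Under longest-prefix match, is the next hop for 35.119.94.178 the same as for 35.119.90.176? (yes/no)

yes

35.119.94.178: longest match 35.119.64.0/18 -> BORDER2
35.119.90.176: longest match 35.119.64.0/18 -> BORDER2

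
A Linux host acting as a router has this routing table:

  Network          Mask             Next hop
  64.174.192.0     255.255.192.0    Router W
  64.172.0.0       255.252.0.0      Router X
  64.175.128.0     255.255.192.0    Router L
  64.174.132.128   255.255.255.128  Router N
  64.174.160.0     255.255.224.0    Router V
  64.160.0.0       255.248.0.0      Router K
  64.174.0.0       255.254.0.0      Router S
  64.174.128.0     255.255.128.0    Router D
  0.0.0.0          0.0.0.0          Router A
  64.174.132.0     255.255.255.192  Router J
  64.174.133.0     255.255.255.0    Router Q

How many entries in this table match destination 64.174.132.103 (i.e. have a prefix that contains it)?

4

Prefixes containing 64.174.132.103:
  0.0.0.0/0 (default, matches everything)
  64.172.0.0/14 (64.172.0.0 - 64.175.255.255)
  64.174.0.0/15 (64.174.0.0 - 64.175.255.255)
  64.174.128.0/17 (64.174.128.0 - 64.174.255.255)
Total matching entries: 4.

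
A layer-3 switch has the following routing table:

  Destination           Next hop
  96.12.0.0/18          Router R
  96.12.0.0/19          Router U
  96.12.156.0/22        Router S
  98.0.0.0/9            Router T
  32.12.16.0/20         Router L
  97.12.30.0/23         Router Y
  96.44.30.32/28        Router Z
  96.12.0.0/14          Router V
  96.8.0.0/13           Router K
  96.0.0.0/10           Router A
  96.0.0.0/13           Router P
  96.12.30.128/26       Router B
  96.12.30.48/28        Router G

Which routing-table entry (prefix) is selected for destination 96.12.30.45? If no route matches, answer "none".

Entries matching 96.12.30.45:
  96.0.0.0/10 (96.0.0.0 - 96.63.255.255)
  96.8.0.0/13 (96.8.0.0 - 96.15.255.255)
  96.12.0.0/14 (96.12.0.0 - 96.15.255.255)
  96.12.0.0/18 (96.12.0.0 - 96.12.63.255)
  96.12.0.0/19 (96.12.0.0 - 96.12.31.255)
Most specific is 96.12.0.0/19.

96.12.0.0/19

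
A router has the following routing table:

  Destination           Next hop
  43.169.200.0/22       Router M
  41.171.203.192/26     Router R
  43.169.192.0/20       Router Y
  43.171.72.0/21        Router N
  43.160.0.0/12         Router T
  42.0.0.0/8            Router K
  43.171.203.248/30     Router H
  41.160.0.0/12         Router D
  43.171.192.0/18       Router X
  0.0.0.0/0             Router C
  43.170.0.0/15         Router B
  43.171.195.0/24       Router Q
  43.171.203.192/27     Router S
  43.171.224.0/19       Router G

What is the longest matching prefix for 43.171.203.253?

43.171.192.0/18

Entries matching 43.171.203.253:
  0.0.0.0/0 (default, matches everything)
  43.160.0.0/12 (43.160.0.0 - 43.175.255.255)
  43.170.0.0/15 (43.170.0.0 - 43.171.255.255)
  43.171.192.0/18 (43.171.192.0 - 43.171.255.255)
Most specific is 43.171.192.0/18.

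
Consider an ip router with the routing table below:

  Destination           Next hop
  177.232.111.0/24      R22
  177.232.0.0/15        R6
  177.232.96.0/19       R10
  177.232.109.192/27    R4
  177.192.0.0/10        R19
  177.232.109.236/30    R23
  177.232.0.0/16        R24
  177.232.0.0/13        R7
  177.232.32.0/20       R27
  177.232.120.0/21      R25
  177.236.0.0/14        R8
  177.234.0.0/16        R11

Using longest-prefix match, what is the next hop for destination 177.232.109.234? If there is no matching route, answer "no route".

R10

Routes whose prefix contains 177.232.109.234:
  177.192.0.0/10 (177.192.0.0 - 177.255.255.255) -> R19
  177.232.0.0/13 (177.232.0.0 - 177.239.255.255) -> R7
  177.232.0.0/15 (177.232.0.0 - 177.233.255.255) -> R6
  177.232.0.0/16 (177.232.0.0 - 177.232.255.255) -> R24
  177.232.96.0/19 (177.232.96.0 - 177.232.127.255) -> R10
More-specific entries that do NOT match:
  177.232.109.236/30 (177.232.109.236 - 177.232.109.239) does not contain 177.232.109.234
  177.232.109.192/27 (177.232.109.192 - 177.232.109.223) does not contain 177.232.109.234
  177.232.111.0/24 (177.232.111.0 - 177.232.111.255) does not contain 177.232.109.234
  177.232.120.0/21 (177.232.120.0 - 177.232.127.255) does not contain 177.232.109.234
  177.232.32.0/20 (177.232.32.0 - 177.232.47.255) does not contain 177.232.109.234
Longest matching prefix is /19 -> next hop R10.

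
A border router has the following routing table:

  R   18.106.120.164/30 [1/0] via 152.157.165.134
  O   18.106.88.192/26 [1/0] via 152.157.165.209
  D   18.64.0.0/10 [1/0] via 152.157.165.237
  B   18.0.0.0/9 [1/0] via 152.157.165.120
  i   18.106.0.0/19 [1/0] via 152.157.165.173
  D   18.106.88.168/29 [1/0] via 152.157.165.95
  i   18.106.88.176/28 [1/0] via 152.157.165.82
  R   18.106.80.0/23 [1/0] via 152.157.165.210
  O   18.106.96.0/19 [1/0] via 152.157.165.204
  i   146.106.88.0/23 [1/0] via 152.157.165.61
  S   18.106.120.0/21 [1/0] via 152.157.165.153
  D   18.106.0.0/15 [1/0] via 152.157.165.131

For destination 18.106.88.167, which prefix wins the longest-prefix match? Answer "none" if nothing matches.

Entries matching 18.106.88.167:
  18.0.0.0/9 (18.0.0.0 - 18.127.255.255)
  18.64.0.0/10 (18.64.0.0 - 18.127.255.255)
  18.106.0.0/15 (18.106.0.0 - 18.107.255.255)
Most specific is 18.106.0.0/15.

18.106.0.0/15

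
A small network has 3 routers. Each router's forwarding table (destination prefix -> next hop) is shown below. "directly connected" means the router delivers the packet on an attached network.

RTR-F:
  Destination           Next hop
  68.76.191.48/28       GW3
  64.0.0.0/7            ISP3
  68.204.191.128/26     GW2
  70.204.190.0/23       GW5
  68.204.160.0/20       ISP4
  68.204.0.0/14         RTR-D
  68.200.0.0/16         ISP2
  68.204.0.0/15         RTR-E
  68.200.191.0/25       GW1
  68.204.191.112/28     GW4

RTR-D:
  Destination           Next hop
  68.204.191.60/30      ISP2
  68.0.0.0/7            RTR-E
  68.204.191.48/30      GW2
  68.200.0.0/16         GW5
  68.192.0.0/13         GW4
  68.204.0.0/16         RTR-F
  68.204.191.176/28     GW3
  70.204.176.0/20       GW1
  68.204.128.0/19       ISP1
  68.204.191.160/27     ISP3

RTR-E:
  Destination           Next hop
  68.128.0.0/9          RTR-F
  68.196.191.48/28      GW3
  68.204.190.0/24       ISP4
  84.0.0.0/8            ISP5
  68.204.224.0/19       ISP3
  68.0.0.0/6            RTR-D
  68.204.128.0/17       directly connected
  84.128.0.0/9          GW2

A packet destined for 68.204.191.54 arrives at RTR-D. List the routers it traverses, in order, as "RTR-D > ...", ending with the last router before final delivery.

At RTR-D: longest match for 68.204.191.54 is 68.204.0.0/16 -> RTR-F
At RTR-F: longest match for 68.204.191.54 is 68.204.0.0/15 -> RTR-E
At RTR-E: longest match for 68.204.191.54 is 68.204.128.0/17 -> directly connected

RTR-D > RTR-F > RTR-E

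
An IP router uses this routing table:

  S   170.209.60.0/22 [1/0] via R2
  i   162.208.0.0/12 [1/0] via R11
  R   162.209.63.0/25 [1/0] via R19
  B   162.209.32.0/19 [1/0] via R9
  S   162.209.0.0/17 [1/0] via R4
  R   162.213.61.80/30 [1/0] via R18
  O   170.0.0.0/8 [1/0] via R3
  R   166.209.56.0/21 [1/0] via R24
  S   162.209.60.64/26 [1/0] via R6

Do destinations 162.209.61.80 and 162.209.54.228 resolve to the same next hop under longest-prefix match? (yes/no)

162.209.61.80: longest match 162.209.32.0/19 -> R9
162.209.54.228: longest match 162.209.32.0/19 -> R9

yes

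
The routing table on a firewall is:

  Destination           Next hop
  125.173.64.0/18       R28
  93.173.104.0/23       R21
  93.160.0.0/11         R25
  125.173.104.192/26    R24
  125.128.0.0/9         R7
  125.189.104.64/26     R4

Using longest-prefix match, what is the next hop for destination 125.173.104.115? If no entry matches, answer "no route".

Routes whose prefix contains 125.173.104.115:
  125.128.0.0/9 (125.128.0.0 - 125.255.255.255) -> R7
  125.173.64.0/18 (125.173.64.0 - 125.173.127.255) -> R28
More-specific entries that do NOT match:
  125.173.104.192/26 (125.173.104.192 - 125.173.104.255) does not contain 125.173.104.115
  125.189.104.64/26 (125.189.104.64 - 125.189.104.127) does not contain 125.173.104.115
  93.173.104.0/23 (93.173.104.0 - 93.173.105.255) does not contain 125.173.104.115
Longest matching prefix is /18 -> next hop R28.

R28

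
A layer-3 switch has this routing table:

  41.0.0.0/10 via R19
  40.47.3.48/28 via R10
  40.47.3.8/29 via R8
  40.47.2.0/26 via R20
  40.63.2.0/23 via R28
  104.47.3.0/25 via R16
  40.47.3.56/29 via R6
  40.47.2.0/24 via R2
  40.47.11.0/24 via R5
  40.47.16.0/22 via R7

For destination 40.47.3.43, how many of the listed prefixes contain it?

0

No listed prefix contains 40.47.3.43.
Total matching entries: 0.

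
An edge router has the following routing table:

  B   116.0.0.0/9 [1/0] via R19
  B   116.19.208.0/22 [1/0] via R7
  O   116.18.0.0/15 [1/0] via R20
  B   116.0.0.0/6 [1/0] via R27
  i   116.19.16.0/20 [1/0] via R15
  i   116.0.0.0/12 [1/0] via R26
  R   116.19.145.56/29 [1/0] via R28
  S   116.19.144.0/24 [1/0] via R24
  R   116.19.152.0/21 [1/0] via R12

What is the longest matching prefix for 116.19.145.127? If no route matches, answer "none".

116.18.0.0/15

Entries matching 116.19.145.127:
  116.0.0.0/6 (116.0.0.0 - 119.255.255.255)
  116.0.0.0/9 (116.0.0.0 - 116.127.255.255)
  116.18.0.0/15 (116.18.0.0 - 116.19.255.255)
Most specific is 116.18.0.0/15.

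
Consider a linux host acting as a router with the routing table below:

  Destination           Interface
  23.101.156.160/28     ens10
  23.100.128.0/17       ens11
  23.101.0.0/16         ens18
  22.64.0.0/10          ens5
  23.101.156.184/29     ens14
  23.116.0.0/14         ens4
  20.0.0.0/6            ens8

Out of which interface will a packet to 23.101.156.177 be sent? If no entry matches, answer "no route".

Routes whose prefix contains 23.101.156.177:
  20.0.0.0/6 (20.0.0.0 - 23.255.255.255) -> ens8
  23.101.0.0/16 (23.101.0.0 - 23.101.255.255) -> ens18
More-specific entries that do NOT match:
  23.101.156.184/29 (23.101.156.184 - 23.101.156.191) does not contain 23.101.156.177
  23.101.156.160/28 (23.101.156.160 - 23.101.156.175) does not contain 23.101.156.177
  23.100.128.0/17 (23.100.128.0 - 23.100.255.255) does not contain 23.101.156.177
Longest matching prefix is /16 -> interface ens18.

ens18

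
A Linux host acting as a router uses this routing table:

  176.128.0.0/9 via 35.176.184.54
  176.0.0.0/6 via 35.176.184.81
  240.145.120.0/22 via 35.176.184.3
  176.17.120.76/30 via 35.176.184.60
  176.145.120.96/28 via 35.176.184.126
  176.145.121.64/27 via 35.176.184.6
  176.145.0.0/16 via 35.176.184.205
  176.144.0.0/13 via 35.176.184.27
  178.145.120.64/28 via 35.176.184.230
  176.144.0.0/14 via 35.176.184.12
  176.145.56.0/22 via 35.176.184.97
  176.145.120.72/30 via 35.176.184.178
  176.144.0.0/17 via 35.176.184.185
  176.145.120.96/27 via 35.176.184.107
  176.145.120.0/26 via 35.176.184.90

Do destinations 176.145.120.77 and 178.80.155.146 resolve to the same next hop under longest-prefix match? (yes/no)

no

176.145.120.77: longest match 176.145.0.0/16 -> 35.176.184.205
178.80.155.146: longest match 176.0.0.0/6 -> 35.176.184.81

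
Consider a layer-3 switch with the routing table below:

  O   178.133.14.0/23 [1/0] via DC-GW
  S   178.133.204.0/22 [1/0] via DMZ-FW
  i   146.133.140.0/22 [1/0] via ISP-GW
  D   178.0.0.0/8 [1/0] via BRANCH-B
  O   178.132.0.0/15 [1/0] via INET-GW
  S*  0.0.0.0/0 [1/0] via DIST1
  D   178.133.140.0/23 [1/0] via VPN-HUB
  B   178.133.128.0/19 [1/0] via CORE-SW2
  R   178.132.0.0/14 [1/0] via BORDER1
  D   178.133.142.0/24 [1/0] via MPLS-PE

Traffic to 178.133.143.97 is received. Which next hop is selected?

Routes whose prefix contains 178.133.143.97:
  0.0.0.0/0 (default, matches everything) -> DIST1
  178.0.0.0/8 (178.0.0.0 - 178.255.255.255) -> BRANCH-B
  178.132.0.0/14 (178.132.0.0 - 178.135.255.255) -> BORDER1
  178.132.0.0/15 (178.132.0.0 - 178.133.255.255) -> INET-GW
  178.133.128.0/19 (178.133.128.0 - 178.133.159.255) -> CORE-SW2
More-specific entries that do NOT match:
  178.133.142.0/24 (178.133.142.0 - 178.133.142.255) does not contain 178.133.143.97
  178.133.14.0/23 (178.133.14.0 - 178.133.15.255) does not contain 178.133.143.97
  178.133.140.0/23 (178.133.140.0 - 178.133.141.255) does not contain 178.133.143.97
  178.133.204.0/22 (178.133.204.0 - 178.133.207.255) does not contain 178.133.143.97
  146.133.140.0/22 (146.133.140.0 - 146.133.143.255) does not contain 178.133.143.97
Longest matching prefix is /19 -> next hop CORE-SW2.

CORE-SW2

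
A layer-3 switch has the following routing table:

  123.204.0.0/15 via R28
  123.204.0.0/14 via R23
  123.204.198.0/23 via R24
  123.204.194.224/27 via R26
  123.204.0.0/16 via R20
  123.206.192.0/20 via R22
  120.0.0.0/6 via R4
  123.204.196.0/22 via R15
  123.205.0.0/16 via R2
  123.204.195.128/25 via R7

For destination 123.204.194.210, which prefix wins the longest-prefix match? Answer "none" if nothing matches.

123.204.0.0/16

Entries matching 123.204.194.210:
  120.0.0.0/6 (120.0.0.0 - 123.255.255.255)
  123.204.0.0/14 (123.204.0.0 - 123.207.255.255)
  123.204.0.0/15 (123.204.0.0 - 123.205.255.255)
  123.204.0.0/16 (123.204.0.0 - 123.204.255.255)
Most specific is 123.204.0.0/16.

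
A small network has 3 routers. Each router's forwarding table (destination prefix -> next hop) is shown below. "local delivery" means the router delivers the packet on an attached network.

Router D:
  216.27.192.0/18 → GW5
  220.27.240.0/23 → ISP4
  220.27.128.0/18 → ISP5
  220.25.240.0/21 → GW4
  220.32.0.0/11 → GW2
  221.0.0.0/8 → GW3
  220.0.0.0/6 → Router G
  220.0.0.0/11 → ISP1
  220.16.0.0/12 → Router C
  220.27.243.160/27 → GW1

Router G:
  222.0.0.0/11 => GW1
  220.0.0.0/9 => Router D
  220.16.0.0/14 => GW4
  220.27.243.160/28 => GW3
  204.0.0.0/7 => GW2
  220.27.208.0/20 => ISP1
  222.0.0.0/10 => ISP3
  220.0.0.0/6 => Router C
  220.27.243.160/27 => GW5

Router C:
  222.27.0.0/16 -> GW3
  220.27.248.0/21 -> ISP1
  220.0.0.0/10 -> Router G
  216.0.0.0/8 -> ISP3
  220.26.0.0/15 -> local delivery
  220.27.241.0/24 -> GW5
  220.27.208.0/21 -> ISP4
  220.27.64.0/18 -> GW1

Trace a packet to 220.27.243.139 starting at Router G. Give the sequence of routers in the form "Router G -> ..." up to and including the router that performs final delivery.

At Router G: longest match for 220.27.243.139 is 220.0.0.0/9 -> Router D
At Router D: longest match for 220.27.243.139 is 220.16.0.0/12 -> Router C
At Router C: longest match for 220.27.243.139 is 220.26.0.0/15 -> local delivery

Router G -> Router D -> Router C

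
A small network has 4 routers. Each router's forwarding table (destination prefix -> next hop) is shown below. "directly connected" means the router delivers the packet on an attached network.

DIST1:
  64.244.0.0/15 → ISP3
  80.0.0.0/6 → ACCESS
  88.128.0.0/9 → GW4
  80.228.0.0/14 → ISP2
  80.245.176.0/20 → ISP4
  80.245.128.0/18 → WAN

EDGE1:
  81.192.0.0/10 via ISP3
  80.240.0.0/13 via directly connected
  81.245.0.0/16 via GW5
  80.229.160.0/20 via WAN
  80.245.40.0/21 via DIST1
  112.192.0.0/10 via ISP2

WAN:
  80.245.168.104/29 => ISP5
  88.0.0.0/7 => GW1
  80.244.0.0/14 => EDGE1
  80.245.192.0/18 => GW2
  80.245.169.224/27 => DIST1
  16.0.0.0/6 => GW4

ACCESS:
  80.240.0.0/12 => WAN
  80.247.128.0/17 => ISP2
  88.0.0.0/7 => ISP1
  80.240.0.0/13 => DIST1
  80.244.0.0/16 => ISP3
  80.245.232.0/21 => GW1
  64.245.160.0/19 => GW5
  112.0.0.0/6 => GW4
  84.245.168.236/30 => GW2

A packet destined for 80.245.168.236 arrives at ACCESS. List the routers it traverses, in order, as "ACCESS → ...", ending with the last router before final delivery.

ACCESS → DIST1 → WAN → EDGE1

At ACCESS: longest match for 80.245.168.236 is 80.240.0.0/13 -> DIST1
At DIST1: longest match for 80.245.168.236 is 80.245.128.0/18 -> WAN
At WAN: longest match for 80.245.168.236 is 80.244.0.0/14 -> EDGE1
At EDGE1: longest match for 80.245.168.236 is 80.240.0.0/13 -> directly connected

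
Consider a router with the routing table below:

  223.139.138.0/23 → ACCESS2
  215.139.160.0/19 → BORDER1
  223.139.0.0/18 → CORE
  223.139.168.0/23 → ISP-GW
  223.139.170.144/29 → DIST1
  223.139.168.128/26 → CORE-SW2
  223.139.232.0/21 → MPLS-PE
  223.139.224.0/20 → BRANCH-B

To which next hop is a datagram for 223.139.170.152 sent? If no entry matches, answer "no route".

No entry's prefix contains 223.139.170.152; there is no default route.

no route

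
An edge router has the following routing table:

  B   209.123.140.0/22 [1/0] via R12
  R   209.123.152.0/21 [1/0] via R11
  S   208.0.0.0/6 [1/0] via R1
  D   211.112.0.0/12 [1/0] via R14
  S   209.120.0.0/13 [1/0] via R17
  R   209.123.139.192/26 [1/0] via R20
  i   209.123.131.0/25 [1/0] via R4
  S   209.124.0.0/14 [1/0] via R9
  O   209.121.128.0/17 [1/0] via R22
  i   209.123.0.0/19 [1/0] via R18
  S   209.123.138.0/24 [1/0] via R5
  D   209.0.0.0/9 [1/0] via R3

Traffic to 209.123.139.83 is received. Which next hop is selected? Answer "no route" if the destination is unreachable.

Routes whose prefix contains 209.123.139.83:
  208.0.0.0/6 (208.0.0.0 - 211.255.255.255) -> R1
  209.0.0.0/9 (209.0.0.0 - 209.127.255.255) -> R3
  209.120.0.0/13 (209.120.0.0 - 209.127.255.255) -> R17
More-specific entries that do NOT match:
  209.123.139.192/26 (209.123.139.192 - 209.123.139.255) does not contain 209.123.139.83
  209.123.131.0/25 (209.123.131.0 - 209.123.131.127) does not contain 209.123.139.83
  209.123.138.0/24 (209.123.138.0 - 209.123.138.255) does not contain 209.123.139.83
  209.123.140.0/22 (209.123.140.0 - 209.123.143.255) does not contain 209.123.139.83
  209.123.152.0/21 (209.123.152.0 - 209.123.159.255) does not contain 209.123.139.83
  209.123.0.0/19 (209.123.0.0 - 209.123.31.255) does not contain 209.123.139.83
  209.121.128.0/17 (209.121.128.0 - 209.121.255.255) does not contain 209.123.139.83
  209.124.0.0/14 (209.124.0.0 - 209.127.255.255) does not contain 209.123.139.83
Longest matching prefix is /13 -> next hop R17.

R17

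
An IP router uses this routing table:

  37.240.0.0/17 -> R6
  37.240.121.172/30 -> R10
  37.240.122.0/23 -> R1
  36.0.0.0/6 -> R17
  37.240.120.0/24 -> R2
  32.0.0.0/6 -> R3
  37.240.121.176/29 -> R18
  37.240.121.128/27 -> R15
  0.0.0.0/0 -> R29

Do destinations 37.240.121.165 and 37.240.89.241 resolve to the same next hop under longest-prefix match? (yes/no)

37.240.121.165: longest match 37.240.0.0/17 -> R6
37.240.89.241: longest match 37.240.0.0/17 -> R6

yes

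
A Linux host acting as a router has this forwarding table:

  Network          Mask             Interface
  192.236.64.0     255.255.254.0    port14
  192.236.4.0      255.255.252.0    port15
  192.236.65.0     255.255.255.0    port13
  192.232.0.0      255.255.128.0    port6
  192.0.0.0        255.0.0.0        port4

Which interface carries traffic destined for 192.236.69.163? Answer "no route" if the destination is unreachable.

port4

Routes whose prefix contains 192.236.69.163:
  192.0.0.0/8 (192.0.0.0 - 192.255.255.255) -> port4
More-specific entries that do NOT match:
  192.236.65.0/24 (192.236.65.0 - 192.236.65.255) does not contain 192.236.69.163
  192.236.64.0/23 (192.236.64.0 - 192.236.65.255) does not contain 192.236.69.163
  192.236.4.0/22 (192.236.4.0 - 192.236.7.255) does not contain 192.236.69.163
  192.232.0.0/17 (192.232.0.0 - 192.232.127.255) does not contain 192.236.69.163
Longest matching prefix is /8 -> interface port4.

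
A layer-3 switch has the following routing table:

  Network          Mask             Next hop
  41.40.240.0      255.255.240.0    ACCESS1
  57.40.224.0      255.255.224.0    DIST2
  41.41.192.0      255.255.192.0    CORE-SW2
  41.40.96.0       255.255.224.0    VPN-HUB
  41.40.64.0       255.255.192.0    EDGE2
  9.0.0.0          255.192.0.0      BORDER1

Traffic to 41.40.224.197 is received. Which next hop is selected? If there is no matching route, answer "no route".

no route

No entry's prefix contains 41.40.224.197; there is no default route.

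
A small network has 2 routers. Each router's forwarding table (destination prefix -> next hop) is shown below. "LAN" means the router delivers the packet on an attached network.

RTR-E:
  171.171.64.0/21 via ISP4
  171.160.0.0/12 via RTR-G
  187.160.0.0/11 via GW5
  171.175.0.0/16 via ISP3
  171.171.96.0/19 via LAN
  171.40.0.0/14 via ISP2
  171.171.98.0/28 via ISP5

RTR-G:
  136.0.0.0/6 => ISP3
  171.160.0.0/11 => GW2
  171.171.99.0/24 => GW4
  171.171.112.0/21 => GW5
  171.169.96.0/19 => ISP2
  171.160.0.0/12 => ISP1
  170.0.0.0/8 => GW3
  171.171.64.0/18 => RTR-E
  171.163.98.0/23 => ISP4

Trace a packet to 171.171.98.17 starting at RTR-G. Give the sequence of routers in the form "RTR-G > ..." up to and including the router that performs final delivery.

At RTR-G: longest match for 171.171.98.17 is 171.171.64.0/18 -> RTR-E
At RTR-E: longest match for 171.171.98.17 is 171.171.96.0/19 -> LAN

RTR-G > RTR-E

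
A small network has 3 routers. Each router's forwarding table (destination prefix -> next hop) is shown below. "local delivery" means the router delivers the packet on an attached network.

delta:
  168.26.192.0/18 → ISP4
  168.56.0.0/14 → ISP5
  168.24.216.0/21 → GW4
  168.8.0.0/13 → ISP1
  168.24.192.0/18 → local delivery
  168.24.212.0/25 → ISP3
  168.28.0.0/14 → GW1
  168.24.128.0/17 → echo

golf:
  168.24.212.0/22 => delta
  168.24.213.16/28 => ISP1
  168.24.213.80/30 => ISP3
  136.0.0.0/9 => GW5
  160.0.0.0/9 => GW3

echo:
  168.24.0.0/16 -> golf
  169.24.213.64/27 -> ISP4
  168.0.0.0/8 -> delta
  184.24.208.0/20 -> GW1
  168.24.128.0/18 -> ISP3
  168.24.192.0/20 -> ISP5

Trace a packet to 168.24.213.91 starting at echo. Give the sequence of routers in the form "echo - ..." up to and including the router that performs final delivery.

echo - golf - delta

At echo: longest match for 168.24.213.91 is 168.24.0.0/16 -> golf
At golf: longest match for 168.24.213.91 is 168.24.212.0/22 -> delta
At delta: longest match for 168.24.213.91 is 168.24.192.0/18 -> local delivery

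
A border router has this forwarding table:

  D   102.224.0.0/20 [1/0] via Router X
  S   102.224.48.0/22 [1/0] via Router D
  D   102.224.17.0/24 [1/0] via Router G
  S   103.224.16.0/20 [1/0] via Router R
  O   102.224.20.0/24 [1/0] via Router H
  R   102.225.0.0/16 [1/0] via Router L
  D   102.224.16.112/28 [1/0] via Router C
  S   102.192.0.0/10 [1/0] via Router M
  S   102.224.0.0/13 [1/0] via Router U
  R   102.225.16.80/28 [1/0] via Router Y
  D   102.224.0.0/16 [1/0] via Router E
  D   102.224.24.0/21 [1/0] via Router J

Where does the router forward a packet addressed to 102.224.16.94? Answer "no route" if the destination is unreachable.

Routes whose prefix contains 102.224.16.94:
  102.192.0.0/10 (102.192.0.0 - 102.255.255.255) -> Router M
  102.224.0.0/13 (102.224.0.0 - 102.231.255.255) -> Router U
  102.224.0.0/16 (102.224.0.0 - 102.224.255.255) -> Router E
More-specific entries that do NOT match:
  102.224.16.112/28 (102.224.16.112 - 102.224.16.127) does not contain 102.224.16.94
  102.225.16.80/28 (102.225.16.80 - 102.225.16.95) does not contain 102.224.16.94
  102.224.17.0/24 (102.224.17.0 - 102.224.17.255) does not contain 102.224.16.94
  102.224.20.0/24 (102.224.20.0 - 102.224.20.255) does not contain 102.224.16.94
  102.224.48.0/22 (102.224.48.0 - 102.224.51.255) does not contain 102.224.16.94
  102.224.24.0/21 (102.224.24.0 - 102.224.31.255) does not contain 102.224.16.94
  102.224.0.0/20 (102.224.0.0 - 102.224.15.255) does not contain 102.224.16.94
  103.224.16.0/20 (103.224.16.0 - 103.224.31.255) does not contain 102.224.16.94
Longest matching prefix is /16 -> next hop Router E.

Router E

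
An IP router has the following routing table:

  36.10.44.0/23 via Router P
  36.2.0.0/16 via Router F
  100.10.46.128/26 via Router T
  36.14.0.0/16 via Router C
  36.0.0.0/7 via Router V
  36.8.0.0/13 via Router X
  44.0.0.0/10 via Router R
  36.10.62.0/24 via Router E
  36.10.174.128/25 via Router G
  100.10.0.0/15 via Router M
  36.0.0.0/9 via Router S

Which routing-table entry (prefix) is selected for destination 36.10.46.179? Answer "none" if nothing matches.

36.8.0.0/13

Entries matching 36.10.46.179:
  36.0.0.0/7 (36.0.0.0 - 37.255.255.255)
  36.0.0.0/9 (36.0.0.0 - 36.127.255.255)
  36.8.0.0/13 (36.8.0.0 - 36.15.255.255)
Most specific is 36.8.0.0/13.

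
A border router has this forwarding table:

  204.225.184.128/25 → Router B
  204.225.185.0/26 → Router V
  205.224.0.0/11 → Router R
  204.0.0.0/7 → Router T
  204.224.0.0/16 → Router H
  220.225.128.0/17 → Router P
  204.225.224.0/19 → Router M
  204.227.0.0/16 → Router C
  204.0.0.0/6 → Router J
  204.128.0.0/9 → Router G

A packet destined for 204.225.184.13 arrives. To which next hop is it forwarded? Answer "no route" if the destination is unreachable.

Router G

Routes whose prefix contains 204.225.184.13:
  204.0.0.0/6 (204.0.0.0 - 207.255.255.255) -> Router J
  204.0.0.0/7 (204.0.0.0 - 205.255.255.255) -> Router T
  204.128.0.0/9 (204.128.0.0 - 204.255.255.255) -> Router G
More-specific entries that do NOT match:
  204.225.185.0/26 (204.225.185.0 - 204.225.185.63) does not contain 204.225.184.13
  204.225.184.128/25 (204.225.184.128 - 204.225.184.255) does not contain 204.225.184.13
  204.225.224.0/19 (204.225.224.0 - 204.225.255.255) does not contain 204.225.184.13
  220.225.128.0/17 (220.225.128.0 - 220.225.255.255) does not contain 204.225.184.13
  204.224.0.0/16 (204.224.0.0 - 204.224.255.255) does not contain 204.225.184.13
  204.227.0.0/16 (204.227.0.0 - 204.227.255.255) does not contain 204.225.184.13
  205.224.0.0/11 (205.224.0.0 - 205.255.255.255) does not contain 204.225.184.13
Longest matching prefix is /9 -> next hop Router G.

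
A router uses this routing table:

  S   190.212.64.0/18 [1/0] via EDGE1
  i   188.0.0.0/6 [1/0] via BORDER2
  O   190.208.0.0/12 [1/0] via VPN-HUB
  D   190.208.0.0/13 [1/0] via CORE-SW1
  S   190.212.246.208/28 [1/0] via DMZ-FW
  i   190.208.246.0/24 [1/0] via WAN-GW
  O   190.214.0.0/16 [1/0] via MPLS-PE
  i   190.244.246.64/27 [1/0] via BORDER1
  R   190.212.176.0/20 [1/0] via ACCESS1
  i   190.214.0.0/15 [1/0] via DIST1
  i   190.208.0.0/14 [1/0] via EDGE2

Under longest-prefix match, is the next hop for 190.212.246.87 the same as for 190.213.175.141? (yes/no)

190.212.246.87: longest match 190.208.0.0/13 -> CORE-SW1
190.213.175.141: longest match 190.208.0.0/13 -> CORE-SW1

yes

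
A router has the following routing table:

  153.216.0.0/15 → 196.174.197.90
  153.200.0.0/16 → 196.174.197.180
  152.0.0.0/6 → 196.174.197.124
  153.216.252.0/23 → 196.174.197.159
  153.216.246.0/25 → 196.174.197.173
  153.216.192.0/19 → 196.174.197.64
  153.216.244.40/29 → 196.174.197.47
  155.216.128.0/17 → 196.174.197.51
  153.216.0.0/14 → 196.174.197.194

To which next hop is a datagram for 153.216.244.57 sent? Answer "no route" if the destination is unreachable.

196.174.197.90

Routes whose prefix contains 153.216.244.57:
  152.0.0.0/6 (152.0.0.0 - 155.255.255.255) -> 196.174.197.124
  153.216.0.0/14 (153.216.0.0 - 153.219.255.255) -> 196.174.197.194
  153.216.0.0/15 (153.216.0.0 - 153.217.255.255) -> 196.174.197.90
More-specific entries that do NOT match:
  153.216.244.40/29 (153.216.244.40 - 153.216.244.47) does not contain 153.216.244.57
  153.216.246.0/25 (153.216.246.0 - 153.216.246.127) does not contain 153.216.244.57
  153.216.252.0/23 (153.216.252.0 - 153.216.253.255) does not contain 153.216.244.57
  153.216.192.0/19 (153.216.192.0 - 153.216.223.255) does not contain 153.216.244.57
  155.216.128.0/17 (155.216.128.0 - 155.216.255.255) does not contain 153.216.244.57
  153.200.0.0/16 (153.200.0.0 - 153.200.255.255) does not contain 153.216.244.57
Longest matching prefix is /15 -> next hop 196.174.197.90.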